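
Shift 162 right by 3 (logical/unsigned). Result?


0b10100010 >> 3 = 0b10100 = 20

20


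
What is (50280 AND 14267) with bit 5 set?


Step 1: 50280 & 14267 = 1064
Step 2: 1064 | (1 << 5) = 1064 | 32 = 1064

1064


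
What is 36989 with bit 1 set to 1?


36989 | (1 << 1) = 36989 | 2 = 36991

36991


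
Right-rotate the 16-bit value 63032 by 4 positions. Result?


Rotate 0b1111011000111000 right by 4 (16-bit) = 0b1000111101100011 = 36707

36707


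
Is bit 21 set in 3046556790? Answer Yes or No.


0b10110101100101101100010001110110, bit 21 = 0. No

No


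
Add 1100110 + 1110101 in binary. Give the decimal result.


1100110 + 1110101 = 11011011 = 219

219


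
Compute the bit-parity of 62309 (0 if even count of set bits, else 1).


0b1111001101100101 has 10 ones => parity 0

0


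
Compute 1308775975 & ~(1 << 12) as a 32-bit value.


1308775975 & ~(1 << 12) = 1308771879

1308771879


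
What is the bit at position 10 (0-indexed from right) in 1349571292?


0b1010000011100001101001011011100, position 10 = 0

0


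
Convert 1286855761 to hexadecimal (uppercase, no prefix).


1286855761 = 4CB3DC51 hex

4CB3DC51


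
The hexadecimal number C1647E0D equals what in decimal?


C1647E0D hex = 3244588557 decimal

3244588557


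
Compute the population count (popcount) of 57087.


0b1101111011111111 has 14 set bits

14


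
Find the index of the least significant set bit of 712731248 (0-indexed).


0b101010011110110110101001110000. Lowest set bit at position 4

4


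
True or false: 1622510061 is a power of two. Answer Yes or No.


0b1100000101101011000100111101101. Multiple bits set => No

No


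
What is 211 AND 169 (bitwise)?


0b11010011 & 0b10101001 = 0b10000001 = 129

129


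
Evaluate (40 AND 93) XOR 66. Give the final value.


Step 1: 40 & 93 = 8
Step 2: 8 ^ 66 = 74

74


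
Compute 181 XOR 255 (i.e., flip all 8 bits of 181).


181 ^ 255 = 74

74


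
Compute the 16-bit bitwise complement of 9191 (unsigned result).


~0b10001111100111 = 0b1101110000011000 = 56344 (16-bit unsigned)

56344


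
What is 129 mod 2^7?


129 & 127 = 1

1


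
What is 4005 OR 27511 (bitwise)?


0b111110100101 | 0b110101101110111 = 0b110111111110111 = 28663

28663


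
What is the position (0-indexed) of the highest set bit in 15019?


0b11101010101011. Highest set bit at position 13

13


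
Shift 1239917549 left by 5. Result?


0b1001001111001111010001111101101 << 5 = 0b100100111100111101000111110110100000 = 39677361568

39677361568


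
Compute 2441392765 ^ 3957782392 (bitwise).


0b10010001100001001011001001111101 ^ 0b11101011111001101111011101111000 = 0b1111010011000100100010100000101 = 2053260549

2053260549


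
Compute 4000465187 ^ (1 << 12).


4000465187 ^ (1 << 12) = 4000465187 ^ 4096 = 4000469283

4000469283


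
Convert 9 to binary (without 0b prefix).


9 = 1001 in binary

1001


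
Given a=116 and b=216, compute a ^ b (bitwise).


116 ^ 216 = 172

172


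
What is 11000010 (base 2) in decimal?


11000010 in decimal = 194

194


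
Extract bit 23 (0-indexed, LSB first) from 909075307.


0b110110001011110110001101101011, position 23 = 0

0


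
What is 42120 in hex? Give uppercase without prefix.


42120 = A488 hex

A488


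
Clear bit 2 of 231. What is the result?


231 & ~(1 << 2) = 227

227


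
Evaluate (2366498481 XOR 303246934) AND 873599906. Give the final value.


Step 1: 2366498481 ^ 303246934 = 2669594855
Step 2: 2669594855 & 873599906 = 336724130

336724130


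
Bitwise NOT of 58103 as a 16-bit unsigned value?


~0b1110001011110111 = 0b1110100001000 = 7432 (16-bit unsigned)

7432


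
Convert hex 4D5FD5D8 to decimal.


4D5FD5D8 hex = 1298126296 decimal

1298126296


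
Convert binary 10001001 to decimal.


10001001 in decimal = 137

137


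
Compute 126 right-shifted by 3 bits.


0b1111110 >> 3 = 0b1111 = 15

15


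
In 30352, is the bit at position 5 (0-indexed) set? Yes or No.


0b111011010010000, bit 5 = 0. No

No


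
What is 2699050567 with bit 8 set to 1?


2699050567 | (1 << 8) = 2699050567 | 256 = 2699050823

2699050823


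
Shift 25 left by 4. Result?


0b11001 << 4 = 0b110010000 = 400

400


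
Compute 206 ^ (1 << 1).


206 ^ (1 << 1) = 206 ^ 2 = 204

204


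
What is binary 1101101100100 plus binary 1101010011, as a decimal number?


1101101100100 + 1101010011 = 1111010110111 = 7863

7863


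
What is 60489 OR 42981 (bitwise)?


0b1110110001001001 | 0b1010011111100101 = 0b1110111111101101 = 61421

61421


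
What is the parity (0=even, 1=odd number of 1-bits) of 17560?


0b100010010011000 has 5 ones => parity 1

1


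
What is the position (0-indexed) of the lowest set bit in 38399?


0b1001010111111111. Lowest set bit at position 0

0


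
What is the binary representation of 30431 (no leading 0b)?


30431 = 111011011011111 in binary

111011011011111


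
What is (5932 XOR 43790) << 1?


Step 1: 5932 ^ 43790 = 48162
Step 2: 48162 << 1 = 96324

96324


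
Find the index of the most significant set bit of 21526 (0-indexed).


0b101010000010110. Highest set bit at position 14

14


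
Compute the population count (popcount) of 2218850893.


0b10000100010000001111101001001101 has 13 set bits

13


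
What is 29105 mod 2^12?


29105 & 4095 = 433

433


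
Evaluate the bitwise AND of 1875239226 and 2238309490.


0b1101111110001011110000100111010 & 0b10000101011010011110010001110010 = 0b101010000011110000000110010 = 88203314

88203314


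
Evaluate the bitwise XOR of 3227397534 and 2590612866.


0b11000000010111100010110110011110 ^ 0b10011010011010011001110110000010 = 0b1011010001101111011000000011100 = 1513599004

1513599004


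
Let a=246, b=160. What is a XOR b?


246 ^ 160 = 86

86


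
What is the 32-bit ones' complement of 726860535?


726860535 ^ 4294967295 = 3568106760

3568106760


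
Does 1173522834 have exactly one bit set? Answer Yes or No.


0b1000101111100101000100110010010. Multiple bits set => No

No


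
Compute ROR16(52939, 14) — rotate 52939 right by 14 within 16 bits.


Rotate 0b1100111011001011 right by 14 (16-bit) = 0b11101100101111 = 15151

15151


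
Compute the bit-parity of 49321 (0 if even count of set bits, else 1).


0b1100000010101001 has 6 ones => parity 0

0


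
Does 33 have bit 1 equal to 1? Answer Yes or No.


0b100001, bit 1 = 0. No

No


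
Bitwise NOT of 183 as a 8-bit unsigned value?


~0b10110111 = 0b1001000 = 72 (8-bit unsigned)

72


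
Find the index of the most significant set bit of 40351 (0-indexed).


0b1001110110011111. Highest set bit at position 15

15


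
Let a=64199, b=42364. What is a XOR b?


64199 ^ 42364 = 24507

24507


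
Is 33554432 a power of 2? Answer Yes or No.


0b10000000000000000000000000. Only one bit set => Yes

Yes


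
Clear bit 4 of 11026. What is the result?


11026 & ~(1 << 4) = 11010

11010


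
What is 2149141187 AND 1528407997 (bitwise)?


0b10000000000110010100101011000011 & 0b1011011000110011010011110111101 = 0b110010000001010000001 = 1639041

1639041


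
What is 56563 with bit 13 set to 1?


56563 | (1 << 13) = 56563 | 8192 = 64755

64755


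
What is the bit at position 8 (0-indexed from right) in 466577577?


0b11011110011110110100010101001, position 8 = 0

0


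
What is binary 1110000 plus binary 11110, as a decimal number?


1110000 + 11110 = 10001110 = 142

142


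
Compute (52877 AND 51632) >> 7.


Step 1: 52877 & 51632 = 51328
Step 2: 51328 >> 7 = 401

401


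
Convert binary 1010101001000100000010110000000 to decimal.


1010101001000100000010110000000 in decimal = 1428292992

1428292992


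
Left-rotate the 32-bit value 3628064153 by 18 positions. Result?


Rotate 0b11011000001111111101110110011001 left by 18 (32-bit) = 0b1110110011001110110000011111111 = 1986486527

1986486527


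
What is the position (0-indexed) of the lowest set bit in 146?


0b10010010. Lowest set bit at position 1

1


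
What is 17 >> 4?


0b10001 >> 4 = 0b1 = 1

1


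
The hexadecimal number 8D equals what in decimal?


8D hex = 141 decimal

141


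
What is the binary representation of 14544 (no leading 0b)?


14544 = 11100011010000 in binary

11100011010000


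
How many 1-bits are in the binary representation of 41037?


0b1010000001001101 has 6 set bits

6


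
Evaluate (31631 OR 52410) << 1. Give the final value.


Step 1: 31631 | 52410 = 65471
Step 2: 65471 << 1 = 130942

130942


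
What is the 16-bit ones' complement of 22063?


22063 ^ 65535 = 43472

43472


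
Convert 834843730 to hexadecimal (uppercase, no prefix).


834843730 = 31C2B452 hex

31C2B452


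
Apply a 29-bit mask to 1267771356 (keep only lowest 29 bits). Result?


1267771356 & 536870911 = 194029532

194029532


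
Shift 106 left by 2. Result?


0b1101010 << 2 = 0b110101000 = 424

424


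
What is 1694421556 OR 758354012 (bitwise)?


0b1100100111111101101001000110100 | 0b101101001100111001000001011100 = 0b1101101111111111101001001111100 = 1845482108

1845482108


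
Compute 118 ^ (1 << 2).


118 ^ (1 << 2) = 118 ^ 4 = 114

114


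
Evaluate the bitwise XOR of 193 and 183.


0b11000001 ^ 0b10110111 = 0b1110110 = 118

118


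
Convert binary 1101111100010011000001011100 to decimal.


1101111100010011000001011100 in decimal = 233910364

233910364


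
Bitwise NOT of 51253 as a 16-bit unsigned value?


~0b1100100000110101 = 0b11011111001010 = 14282 (16-bit unsigned)

14282


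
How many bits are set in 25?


0b11001 has 3 set bits

3


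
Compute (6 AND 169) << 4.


Step 1: 6 & 169 = 0
Step 2: 0 << 4 = 0

0


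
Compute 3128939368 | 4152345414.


0b10111010011111111101001101101000 | 0b11110111011111111100001101000110 = 0b11111111011111111101001101101110 = 4286567278

4286567278


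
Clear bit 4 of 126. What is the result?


126 & ~(1 << 4) = 110

110


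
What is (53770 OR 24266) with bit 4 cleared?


Step 1: 53770 | 24266 = 57034
Step 2: 57034 & ~(1 << 4) = 57034

57034


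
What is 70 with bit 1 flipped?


70 ^ (1 << 1) = 70 ^ 2 = 68

68


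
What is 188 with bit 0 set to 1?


188 | (1 << 0) = 188 | 1 = 189

189


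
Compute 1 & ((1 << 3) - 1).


1 & 7 = 1

1


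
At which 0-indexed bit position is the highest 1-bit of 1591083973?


0b1011110110101100000001111000101. Highest set bit at position 30

30


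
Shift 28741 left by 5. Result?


0b111000001000101 << 5 = 0b11100000100010100000 = 919712

919712


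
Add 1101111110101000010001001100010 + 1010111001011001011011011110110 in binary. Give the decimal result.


1101111110101000010001001100010 + 1010111001011001011011011110110 = 11000111000000001101100101011000 = 3338721624

3338721624


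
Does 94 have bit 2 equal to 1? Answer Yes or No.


0b1011110, bit 2 = 1. Yes

Yes


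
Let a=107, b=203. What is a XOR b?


107 ^ 203 = 160

160


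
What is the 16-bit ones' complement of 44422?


44422 ^ 65535 = 21113

21113


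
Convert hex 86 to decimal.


86 hex = 134 decimal

134


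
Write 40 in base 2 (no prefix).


40 = 101000 in binary

101000


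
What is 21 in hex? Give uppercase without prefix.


21 = 15 hex

15


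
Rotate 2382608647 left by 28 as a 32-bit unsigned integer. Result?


Rotate 0b10001110000000111011100100000111 left by 28 (32-bit) = 0b1111000111000000011101110010000 = 2027961232

2027961232


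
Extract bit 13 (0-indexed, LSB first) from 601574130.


0b100011110110110100101011110010, position 13 = 0

0


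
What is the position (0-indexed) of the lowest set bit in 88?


0b1011000. Lowest set bit at position 3

3


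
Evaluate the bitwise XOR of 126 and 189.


0b1111110 ^ 0b10111101 = 0b11000011 = 195

195


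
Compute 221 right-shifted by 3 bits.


0b11011101 >> 3 = 0b11011 = 27

27


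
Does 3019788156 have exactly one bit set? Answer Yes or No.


0b10110011111111100100111101111100. Multiple bits set => No

No


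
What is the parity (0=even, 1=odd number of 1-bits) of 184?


0b10111000 has 4 ones => parity 0

0


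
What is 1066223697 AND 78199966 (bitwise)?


0b111111100011010100100001010001 & 0b100101010010011110010011110 = 0b100100010010000100000010000 = 76089360

76089360


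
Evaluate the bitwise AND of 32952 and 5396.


0b1000000010111000 & 0b1010100010100 = 0b10000 = 16

16


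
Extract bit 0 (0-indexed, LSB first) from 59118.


0b1110011011101110, position 0 = 0

0


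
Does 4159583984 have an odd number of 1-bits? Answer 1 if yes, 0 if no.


0b11110111111011100011011011110000 has 21 ones => parity 1

1


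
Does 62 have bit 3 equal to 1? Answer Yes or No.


0b111110, bit 3 = 1. Yes

Yes


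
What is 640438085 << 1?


0b100110001011000100111101000101 << 1 = 0b1001100010110001001111010001010 = 1280876170

1280876170


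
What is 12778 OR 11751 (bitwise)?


0b11000111101010 | 0b10110111100111 = 0b11110111101111 = 15855

15855


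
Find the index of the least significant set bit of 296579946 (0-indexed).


0b10001101011010111001101101010. Lowest set bit at position 1

1


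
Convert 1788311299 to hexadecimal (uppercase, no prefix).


1788311299 = 6A977703 hex

6A977703


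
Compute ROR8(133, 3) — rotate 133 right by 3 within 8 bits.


Rotate 0b10000101 right by 3 (8-bit) = 0b10110000 = 176

176


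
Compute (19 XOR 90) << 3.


Step 1: 19 ^ 90 = 73
Step 2: 73 << 3 = 584

584


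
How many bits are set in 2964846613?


0b10110000101101111111100000010101 has 17 set bits

17


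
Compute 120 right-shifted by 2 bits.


0b1111000 >> 2 = 0b11110 = 30

30


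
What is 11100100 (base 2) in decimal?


11100100 in decimal = 228

228


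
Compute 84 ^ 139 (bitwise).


0b1010100 ^ 0b10001011 = 0b11011111 = 223

223


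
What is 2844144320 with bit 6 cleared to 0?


2844144320 & ~(1 << 6) = 2844144256

2844144256


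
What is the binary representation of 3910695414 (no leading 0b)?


3910695414 = 11101001000110000111100111110110 in binary

11101001000110000111100111110110


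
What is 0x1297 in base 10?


1297 hex = 4759 decimal

4759


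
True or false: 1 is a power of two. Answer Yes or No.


0b1. Only one bit set => Yes

Yes


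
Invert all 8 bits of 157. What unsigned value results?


157 ^ 255 = 98

98


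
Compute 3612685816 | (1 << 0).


3612685816 | (1 << 0) = 3612685816 | 1 = 3612685817

3612685817


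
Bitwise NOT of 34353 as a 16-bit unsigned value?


~0b1000011000110001 = 0b111100111001110 = 31182 (16-bit unsigned)

31182


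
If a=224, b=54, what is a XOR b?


224 ^ 54 = 214

214


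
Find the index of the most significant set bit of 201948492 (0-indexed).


0b1100000010010111110101001100. Highest set bit at position 27

27


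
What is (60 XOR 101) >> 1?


Step 1: 60 ^ 101 = 89
Step 2: 89 >> 1 = 44

44


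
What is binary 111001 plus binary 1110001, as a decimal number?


111001 + 1110001 = 10101010 = 170

170


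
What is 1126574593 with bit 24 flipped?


1126574593 ^ (1 << 24) = 1126574593 ^ 16777216 = 1109797377

1109797377


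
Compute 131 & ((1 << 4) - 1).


131 & 15 = 3

3


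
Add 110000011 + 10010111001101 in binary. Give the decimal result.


110000011 + 10010111001101 = 10011101010000 = 10064

10064


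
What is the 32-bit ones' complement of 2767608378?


2767608378 ^ 4294967295 = 1527358917

1527358917


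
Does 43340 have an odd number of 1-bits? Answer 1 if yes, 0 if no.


0b1010100101001100 has 7 ones => parity 1

1


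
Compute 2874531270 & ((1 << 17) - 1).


2874531270 & 131071 = 122310

122310


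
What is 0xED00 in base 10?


ED00 hex = 60672 decimal

60672


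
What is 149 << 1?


0b10010101 << 1 = 0b100101010 = 298

298


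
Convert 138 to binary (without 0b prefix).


138 = 10001010 in binary

10001010


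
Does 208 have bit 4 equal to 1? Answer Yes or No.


0b11010000, bit 4 = 1. Yes

Yes


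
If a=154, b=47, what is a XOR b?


154 ^ 47 = 181

181


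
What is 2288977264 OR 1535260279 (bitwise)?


0b10001000011011110000010101110000 | 0b1011011100000100011011001110111 = 0b11011011111011110011011101110111 = 3689887607

3689887607


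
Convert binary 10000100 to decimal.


10000100 in decimal = 132

132


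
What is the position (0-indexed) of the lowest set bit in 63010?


0b1111011000100010. Lowest set bit at position 1

1


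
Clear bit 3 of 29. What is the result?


29 & ~(1 << 3) = 21

21


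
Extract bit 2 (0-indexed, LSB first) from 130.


0b10000010, position 2 = 0

0


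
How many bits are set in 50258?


0b1100010001010010 has 6 set bits

6


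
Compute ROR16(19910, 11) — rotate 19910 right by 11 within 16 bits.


Rotate 0b100110111000110 right by 11 (16-bit) = 0b1011100011001001 = 47305

47305


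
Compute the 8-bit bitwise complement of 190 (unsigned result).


~0b10111110 = 0b1000001 = 65 (8-bit unsigned)

65


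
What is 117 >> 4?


0b1110101 >> 4 = 0b111 = 7

7


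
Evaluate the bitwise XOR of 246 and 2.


0b11110110 ^ 0b10 = 0b11110100 = 244

244


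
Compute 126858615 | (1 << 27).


126858615 | (1 << 27) = 126858615 | 134217728 = 261076343

261076343


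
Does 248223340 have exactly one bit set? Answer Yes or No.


0b1110110010111001011001101100. Multiple bits set => No

No


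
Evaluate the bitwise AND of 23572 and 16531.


0b101110000010100 & 0b100000010010011 = 0b100000000010000 = 16400

16400


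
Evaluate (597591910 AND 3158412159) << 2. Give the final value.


Step 1: 597591910 & 3158412159 = 536904550
Step 2: 536904550 << 2 = 2147618200

2147618200


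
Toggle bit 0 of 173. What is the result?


173 ^ (1 << 0) = 173 ^ 1 = 172

172


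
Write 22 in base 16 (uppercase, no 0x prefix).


22 = 16 hex

16


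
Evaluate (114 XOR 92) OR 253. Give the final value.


Step 1: 114 ^ 92 = 46
Step 2: 46 | 253 = 255

255


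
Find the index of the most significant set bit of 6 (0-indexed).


0b110. Highest set bit at position 2

2


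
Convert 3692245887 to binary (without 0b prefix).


3692245887 = 11011100000100110011001101111111 in binary

11011100000100110011001101111111


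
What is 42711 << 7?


0b1010011011010111 << 7 = 0b10100110110101110000000 = 5467008

5467008


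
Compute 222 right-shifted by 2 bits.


0b11011110 >> 2 = 0b110111 = 55

55


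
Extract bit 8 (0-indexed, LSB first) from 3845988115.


0b11100101001111010001111100010011, position 8 = 1

1


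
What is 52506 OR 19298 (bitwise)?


0b1100110100011010 | 0b100101101100010 = 0b1100111101111010 = 53114

53114


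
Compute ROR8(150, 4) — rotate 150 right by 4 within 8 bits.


Rotate 0b10010110 right by 4 (8-bit) = 0b1101001 = 105

105


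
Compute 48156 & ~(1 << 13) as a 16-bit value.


48156 & ~(1 << 13) = 39964

39964


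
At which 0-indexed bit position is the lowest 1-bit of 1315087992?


0b1001110011000101010011001111000. Lowest set bit at position 3

3


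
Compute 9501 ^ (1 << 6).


9501 ^ (1 << 6) = 9501 ^ 64 = 9565

9565


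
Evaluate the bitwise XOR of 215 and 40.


0b11010111 ^ 0b101000 = 0b11111111 = 255

255


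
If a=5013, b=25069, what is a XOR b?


5013 ^ 25069 = 29304

29304


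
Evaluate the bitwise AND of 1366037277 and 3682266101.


0b1010001011011000001001100011101 & 0b11011011011110101110101111110101 = 0b1010001011010000000001100010101 = 1365771029

1365771029


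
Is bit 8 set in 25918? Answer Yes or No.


0b110010100111110, bit 8 = 1. Yes

Yes


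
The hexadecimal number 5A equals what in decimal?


5A hex = 90 decimal

90


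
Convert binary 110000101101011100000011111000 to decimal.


110000101101011100000011111000 in decimal = 817217784

817217784


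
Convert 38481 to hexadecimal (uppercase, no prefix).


38481 = 9651 hex

9651


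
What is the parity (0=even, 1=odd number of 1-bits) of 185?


0b10111001 has 5 ones => parity 1

1


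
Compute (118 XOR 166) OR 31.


Step 1: 118 ^ 166 = 208
Step 2: 208 | 31 = 223

223


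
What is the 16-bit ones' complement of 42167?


42167 ^ 65535 = 23368

23368


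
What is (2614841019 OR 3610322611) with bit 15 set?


Step 1: 2614841019 | 3610322611 = 3757797051
Step 2: 3757797051 | (1 << 15) = 3757797051 | 32768 = 3757829819

3757829819


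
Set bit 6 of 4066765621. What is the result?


4066765621 | (1 << 6) = 4066765621 | 64 = 4066765685

4066765685


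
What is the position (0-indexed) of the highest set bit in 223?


0b11011111. Highest set bit at position 7

7


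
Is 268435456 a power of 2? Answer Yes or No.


0b10000000000000000000000000000. Only one bit set => Yes

Yes


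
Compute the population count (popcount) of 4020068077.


0b11101111100111010101111011101101 has 23 set bits

23


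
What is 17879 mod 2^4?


17879 & 15 = 7

7


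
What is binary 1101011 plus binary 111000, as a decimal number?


1101011 + 111000 = 10100011 = 163

163


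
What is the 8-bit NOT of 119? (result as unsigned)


~0b1110111 = 0b10001000 = 136 (8-bit unsigned)

136


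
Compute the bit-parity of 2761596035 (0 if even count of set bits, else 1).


0b10100100100110101001110010000011 has 14 ones => parity 0

0


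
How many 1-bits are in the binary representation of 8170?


0b1111111101010 has 10 set bits

10


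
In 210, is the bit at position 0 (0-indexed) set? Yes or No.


0b11010010, bit 0 = 0. No

No


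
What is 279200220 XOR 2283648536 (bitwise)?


0b10000101001000100000111011100 ^ 0b10001000000111011011011000011000 = 0b10011000101110011111011111000100 = 2562324420

2562324420


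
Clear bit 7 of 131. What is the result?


131 & ~(1 << 7) = 3

3


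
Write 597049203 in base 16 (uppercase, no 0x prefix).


597049203 = 23963F73 hex

23963F73


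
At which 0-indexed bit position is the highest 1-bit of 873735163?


0b110100000101000010001111111011. Highest set bit at position 29

29


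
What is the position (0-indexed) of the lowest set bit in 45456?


0b1011000110010000. Lowest set bit at position 4

4


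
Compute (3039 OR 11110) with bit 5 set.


Step 1: 3039 | 11110 = 11263
Step 2: 11263 | (1 << 5) = 11263 | 32 = 11263

11263


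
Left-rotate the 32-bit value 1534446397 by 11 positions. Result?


Rotate 0b1011011011101011100101100111101 left by 11 (32-bit) = 0b10101110010110011110101011011011 = 2925128411

2925128411


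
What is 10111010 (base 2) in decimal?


10111010 in decimal = 186

186


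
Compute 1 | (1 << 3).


1 | (1 << 3) = 1 | 8 = 9

9


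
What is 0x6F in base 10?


6F hex = 111 decimal

111


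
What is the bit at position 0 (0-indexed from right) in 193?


0b11000001, position 0 = 1

1


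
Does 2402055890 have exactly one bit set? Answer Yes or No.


0b10001111001011000111011011010010. Multiple bits set => No

No


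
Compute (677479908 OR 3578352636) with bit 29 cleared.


Step 1: 677479908 | 3578352636 = 4251572220
Step 2: 4251572220 & ~(1 << 29) = 3714701308

3714701308


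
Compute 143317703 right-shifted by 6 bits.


0b1000100010101101101011000111 >> 6 = 0b1000100010101101101011 = 2239339

2239339


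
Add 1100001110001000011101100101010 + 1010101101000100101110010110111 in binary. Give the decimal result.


1100001110001000011101100101010 + 1010101101000100101110010110111 = 10110111011001101001011111100001 = 3076954081

3076954081


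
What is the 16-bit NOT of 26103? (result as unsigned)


~0b110010111110111 = 0b1001101000001000 = 39432 (16-bit unsigned)

39432


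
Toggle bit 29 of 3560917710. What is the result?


3560917710 ^ (1 << 29) = 3560917710 ^ 536870912 = 4097788622

4097788622


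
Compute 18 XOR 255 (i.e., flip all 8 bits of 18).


18 ^ 255 = 237

237


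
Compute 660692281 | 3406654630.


0b100111011000010101110100111001 | 0b11001011000011010110110010100110 = 0b11101111011011010111110110111111 = 4016930239

4016930239


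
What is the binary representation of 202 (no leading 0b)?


202 = 11001010 in binary

11001010


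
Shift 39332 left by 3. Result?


0b1001100110100100 << 3 = 0b1001100110100100000 = 314656

314656


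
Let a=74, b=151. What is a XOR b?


74 ^ 151 = 221

221


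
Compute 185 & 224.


0b10111001 & 0b11100000 = 0b10100000 = 160

160


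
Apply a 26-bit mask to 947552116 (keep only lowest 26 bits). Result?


947552116 & 67108863 = 8028020

8028020


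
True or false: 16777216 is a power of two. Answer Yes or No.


0b1000000000000000000000000. Only one bit set => Yes

Yes


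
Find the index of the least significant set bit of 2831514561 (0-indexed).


0b10101000110001010111101111000001. Lowest set bit at position 0

0


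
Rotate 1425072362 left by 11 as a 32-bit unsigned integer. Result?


Rotate 0b1010100111100001110000011101010 left by 11 (32-bit) = 0b10000111000001110101001010100111 = 2265404071

2265404071


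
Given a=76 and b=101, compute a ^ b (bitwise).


76 ^ 101 = 41

41


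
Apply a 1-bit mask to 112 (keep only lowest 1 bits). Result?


112 & 1 = 0

0


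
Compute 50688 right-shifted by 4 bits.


0b1100011000000000 >> 4 = 0b110001100000 = 3168

3168


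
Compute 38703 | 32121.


0b1001011100101111 | 0b111110101111001 = 0b1111111101111111 = 65407

65407


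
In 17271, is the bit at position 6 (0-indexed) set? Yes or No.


0b100001101110111, bit 6 = 1. Yes

Yes


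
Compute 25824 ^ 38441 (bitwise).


0b110010011100000 ^ 0b1001011000101001 = 0b1111001011001001 = 62153

62153


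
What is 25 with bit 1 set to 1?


25 | (1 << 1) = 25 | 2 = 27

27


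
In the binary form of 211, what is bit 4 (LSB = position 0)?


0b11010011, position 4 = 1

1


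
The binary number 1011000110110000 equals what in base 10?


1011000110110000 in decimal = 45488

45488


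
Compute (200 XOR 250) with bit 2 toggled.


Step 1: 200 ^ 250 = 50
Step 2: 50 ^ (1 << 2) = 50 ^ 4 = 54

54


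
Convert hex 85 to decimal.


85 hex = 133 decimal

133


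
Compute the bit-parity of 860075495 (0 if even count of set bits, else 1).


0b110011010000111011010111100111 has 18 ones => parity 0

0


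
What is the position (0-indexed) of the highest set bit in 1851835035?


0b1101110011000001100001010011011. Highest set bit at position 30

30


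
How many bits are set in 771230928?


0b101101111110000000110011010000 has 14 set bits

14


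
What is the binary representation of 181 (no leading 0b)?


181 = 10110101 in binary

10110101


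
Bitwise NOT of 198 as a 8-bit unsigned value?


~0b11000110 = 0b111001 = 57 (8-bit unsigned)

57


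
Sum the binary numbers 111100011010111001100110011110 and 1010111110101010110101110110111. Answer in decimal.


111100011010111001100110011110 + 1010111110101010110101110110111 = 10010100010000010000010101010101 = 2487289173

2487289173


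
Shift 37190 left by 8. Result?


0b1001000101000110 << 8 = 0b100100010100011000000000 = 9520640

9520640


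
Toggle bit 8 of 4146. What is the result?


4146 ^ (1 << 8) = 4146 ^ 256 = 4402

4402


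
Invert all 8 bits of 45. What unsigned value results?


45 ^ 255 = 210

210


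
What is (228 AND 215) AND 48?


Step 1: 228 & 215 = 196
Step 2: 196 & 48 = 0

0


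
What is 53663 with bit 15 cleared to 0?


53663 & ~(1 << 15) = 20895

20895


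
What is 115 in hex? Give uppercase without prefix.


115 = 73 hex

73


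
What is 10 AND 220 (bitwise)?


0b1010 & 0b11011100 = 0b1000 = 8

8


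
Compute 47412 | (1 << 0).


47412 | (1 << 0) = 47412 | 1 = 47413

47413


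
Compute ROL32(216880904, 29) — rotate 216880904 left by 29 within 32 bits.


Rotate 0b1100111011010101011100001000 left by 29 (32-bit) = 0b1100111011010101011100001 = 27110113

27110113


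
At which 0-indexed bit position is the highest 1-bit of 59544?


0b1110100010011000. Highest set bit at position 15

15


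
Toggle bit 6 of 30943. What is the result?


30943 ^ (1 << 6) = 30943 ^ 64 = 30879

30879


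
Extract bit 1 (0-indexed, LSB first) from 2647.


0b101001010111, position 1 = 1

1


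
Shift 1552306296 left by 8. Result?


0b1011100100001100101000001111000 << 8 = 0b101110010000110010100000111100000000000 = 397390411776

397390411776


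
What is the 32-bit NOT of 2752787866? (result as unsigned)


~0b10100100000101000011010110011010 = 0b1011011111010111100101001100101 = 1542179429 (32-bit unsigned)

1542179429


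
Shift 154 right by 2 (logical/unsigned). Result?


0b10011010 >> 2 = 0b100110 = 38

38


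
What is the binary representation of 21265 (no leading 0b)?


21265 = 101001100010001 in binary

101001100010001


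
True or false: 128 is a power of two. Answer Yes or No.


0b10000000. Only one bit set => Yes

Yes


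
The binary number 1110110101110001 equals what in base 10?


1110110101110001 in decimal = 60785

60785


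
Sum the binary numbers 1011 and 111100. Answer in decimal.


1011 + 111100 = 1000111 = 71

71


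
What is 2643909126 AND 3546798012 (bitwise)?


0b10011101100101101101101000000110 & 0b11010011011001111101011110111100 = 0b10010001000001101101001000000100 = 2433143300

2433143300


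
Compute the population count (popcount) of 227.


0b11100011 has 5 set bits

5


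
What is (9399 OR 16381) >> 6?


Step 1: 9399 | 16381 = 16383
Step 2: 16383 >> 6 = 255

255


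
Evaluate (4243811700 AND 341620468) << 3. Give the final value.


Step 1: 4243811700 & 341620468 = 340796532
Step 2: 340796532 << 3 = 2726372256

2726372256


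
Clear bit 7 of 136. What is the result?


136 & ~(1 << 7) = 8

8


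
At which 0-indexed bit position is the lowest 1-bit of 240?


0b11110000. Lowest set bit at position 4

4


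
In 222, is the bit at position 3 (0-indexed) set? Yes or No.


0b11011110, bit 3 = 1. Yes

Yes


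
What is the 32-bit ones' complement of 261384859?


261384859 ^ 4294967295 = 4033582436

4033582436


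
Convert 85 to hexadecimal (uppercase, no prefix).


85 = 55 hex

55


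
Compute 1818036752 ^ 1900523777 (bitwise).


0b1101100010111010000101000010000 ^ 0b1110001010001111011000100000001 = 0b11101000110101011101100010001 = 488291089

488291089


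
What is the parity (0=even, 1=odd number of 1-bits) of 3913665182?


0b11101001010001011100101010011110 has 17 ones => parity 1

1


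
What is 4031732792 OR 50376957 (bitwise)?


0b11110000010011110101110000111000 | 0b11000000001011000011111101 = 0b11110011010011111111110011111101 = 4082105597

4082105597


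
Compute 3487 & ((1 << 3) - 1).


3487 & 7 = 7

7


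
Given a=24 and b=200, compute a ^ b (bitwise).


24 ^ 200 = 208

208


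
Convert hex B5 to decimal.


B5 hex = 181 decimal

181


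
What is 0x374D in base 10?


374D hex = 14157 decimal

14157


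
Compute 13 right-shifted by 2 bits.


0b1101 >> 2 = 0b11 = 3

3


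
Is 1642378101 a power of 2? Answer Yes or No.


0b1100001111001001011001101110101. Multiple bits set => No

No


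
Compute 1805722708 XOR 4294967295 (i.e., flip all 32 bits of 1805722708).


1805722708 ^ 4294967295 = 2489244587

2489244587


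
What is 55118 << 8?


0b1101011101001110 << 8 = 0b110101110100111000000000 = 14110208

14110208


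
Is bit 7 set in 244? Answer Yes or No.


0b11110100, bit 7 = 1. Yes

Yes


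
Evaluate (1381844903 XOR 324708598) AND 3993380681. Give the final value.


Step 1: 1381844903 ^ 324708598 = 1091039057
Step 2: 1091039057 & 3993380681 = 1074145089

1074145089


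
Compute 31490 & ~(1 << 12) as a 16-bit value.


31490 & ~(1 << 12) = 27394

27394


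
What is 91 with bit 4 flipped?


91 ^ (1 << 4) = 91 ^ 16 = 75

75


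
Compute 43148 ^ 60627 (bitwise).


0b1010100010001100 ^ 0b1110110011010011 = 0b100010001011111 = 17503

17503


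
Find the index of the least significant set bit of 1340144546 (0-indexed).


0b1001111111000001111101110100010. Lowest set bit at position 1

1


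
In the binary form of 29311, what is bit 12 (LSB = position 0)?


0b111001001111111, position 12 = 1

1


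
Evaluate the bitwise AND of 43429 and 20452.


0b1010100110100101 & 0b100111111100100 = 0b100110100100 = 2468

2468


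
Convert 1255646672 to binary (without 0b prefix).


1255646672 = 1001010110101111010010111010000 in binary

1001010110101111010010111010000


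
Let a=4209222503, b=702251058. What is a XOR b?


4209222503 ^ 702251058 = 3543671637

3543671637


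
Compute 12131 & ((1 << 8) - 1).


12131 & 255 = 99

99


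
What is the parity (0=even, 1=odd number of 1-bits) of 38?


0b100110 has 3 ones => parity 1

1


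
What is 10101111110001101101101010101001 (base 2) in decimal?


10101111110001101101101010101001 in decimal = 2949044905

2949044905


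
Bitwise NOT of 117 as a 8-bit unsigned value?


~0b1110101 = 0b10001010 = 138 (8-bit unsigned)

138


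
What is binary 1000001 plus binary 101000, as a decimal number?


1000001 + 101000 = 1101001 = 105

105


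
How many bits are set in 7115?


0b1101111001011 has 9 set bits

9


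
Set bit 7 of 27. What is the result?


27 | (1 << 7) = 27 | 128 = 155

155


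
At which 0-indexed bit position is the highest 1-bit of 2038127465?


0b1111001011110110101101101101001. Highest set bit at position 30

30


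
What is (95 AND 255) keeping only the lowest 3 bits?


Step 1: 95 & 255 = 95
Step 2: 95 & 7 = 7

7


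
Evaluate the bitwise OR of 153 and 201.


0b10011001 | 0b11001001 = 0b11011001 = 217

217


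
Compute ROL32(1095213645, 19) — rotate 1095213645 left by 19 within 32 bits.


Rotate 0b1000001010001111010001001001101 left by 19 (32-bit) = 0b10010011010100000101000111101 = 308939325

308939325


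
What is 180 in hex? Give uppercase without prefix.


180 = B4 hex

B4


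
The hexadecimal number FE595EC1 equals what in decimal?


FE595EC1 hex = 4267269825 decimal

4267269825


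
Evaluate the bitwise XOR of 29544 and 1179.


0b111001101101000 ^ 0b10010011011 = 0b111011111110011 = 30707

30707


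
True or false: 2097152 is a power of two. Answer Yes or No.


0b1000000000000000000000. Only one bit set => Yes

Yes


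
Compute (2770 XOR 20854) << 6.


Step 1: 2770 ^ 20854 = 23460
Step 2: 23460 << 6 = 1501440

1501440


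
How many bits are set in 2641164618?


0b10011101011011001111100101001010 has 18 set bits

18


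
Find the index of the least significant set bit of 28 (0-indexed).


0b11100. Lowest set bit at position 2

2


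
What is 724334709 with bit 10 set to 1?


724334709 | (1 << 10) = 724334709 | 1024 = 724335733

724335733


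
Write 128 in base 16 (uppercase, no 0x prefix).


128 = 80 hex

80


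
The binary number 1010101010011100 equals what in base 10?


1010101010011100 in decimal = 43676

43676


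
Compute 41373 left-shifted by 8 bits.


0b1010000110011101 << 8 = 0b101000011001110100000000 = 10591488

10591488


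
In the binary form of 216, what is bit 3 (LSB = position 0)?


0b11011000, position 3 = 1

1


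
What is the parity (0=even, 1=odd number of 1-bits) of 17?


0b10001 has 2 ones => parity 0

0


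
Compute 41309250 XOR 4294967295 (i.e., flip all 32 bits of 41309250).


41309250 ^ 4294967295 = 4253658045

4253658045


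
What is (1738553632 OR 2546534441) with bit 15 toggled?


Step 1: 1738553632 | 2546534441 = 4159256873
Step 2: 4159256873 ^ (1 << 15) = 4159256873 ^ 32768 = 4159289641

4159289641


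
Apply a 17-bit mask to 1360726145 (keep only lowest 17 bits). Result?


1360726145 & 131071 = 67713

67713


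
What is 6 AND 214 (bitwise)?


0b110 & 0b11010110 = 0b110 = 6

6


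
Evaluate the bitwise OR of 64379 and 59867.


0b1111101101111011 | 0b1110100111011011 = 0b1111101111111011 = 64507

64507


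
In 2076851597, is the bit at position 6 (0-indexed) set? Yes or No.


0b1111011110010100011110110001101, bit 6 = 0. No

No


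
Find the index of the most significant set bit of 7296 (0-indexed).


0b1110010000000. Highest set bit at position 12

12


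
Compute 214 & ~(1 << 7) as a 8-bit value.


214 & ~(1 << 7) = 86

86


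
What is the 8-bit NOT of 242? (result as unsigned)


~0b11110010 = 0b1101 = 13 (8-bit unsigned)

13


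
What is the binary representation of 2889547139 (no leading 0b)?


2889547139 = 10101100001110101111110110000011 in binary

10101100001110101111110110000011


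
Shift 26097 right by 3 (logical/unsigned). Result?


0b110010111110001 >> 3 = 0b110010111110 = 3262

3262


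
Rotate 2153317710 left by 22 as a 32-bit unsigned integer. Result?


Rotate 0b10000000010110010000010101001110 left by 22 (32-bit) = 0b1010011101000000001011001000001 = 1403000385

1403000385


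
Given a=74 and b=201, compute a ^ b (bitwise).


74 ^ 201 = 131

131


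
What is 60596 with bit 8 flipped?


60596 ^ (1 << 8) = 60596 ^ 256 = 60852

60852


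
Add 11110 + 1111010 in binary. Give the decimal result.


11110 + 1111010 = 10011000 = 152

152


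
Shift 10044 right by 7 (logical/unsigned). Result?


0b10011100111100 >> 7 = 0b1001110 = 78

78


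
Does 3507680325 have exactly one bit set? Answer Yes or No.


0b11010001000100101111010001000101. Multiple bits set => No

No


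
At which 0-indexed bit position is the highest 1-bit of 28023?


0b110110101110111. Highest set bit at position 14

14


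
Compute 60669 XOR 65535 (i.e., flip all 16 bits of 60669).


60669 ^ 65535 = 4866

4866


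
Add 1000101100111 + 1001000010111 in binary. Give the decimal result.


1000101100111 + 1001000010111 = 10001101111110 = 9086

9086


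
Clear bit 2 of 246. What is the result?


246 & ~(1 << 2) = 242

242


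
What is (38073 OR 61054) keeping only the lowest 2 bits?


Step 1: 38073 | 61054 = 65279
Step 2: 65279 & 3 = 3

3


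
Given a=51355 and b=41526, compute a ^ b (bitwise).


51355 ^ 41526 = 27309

27309


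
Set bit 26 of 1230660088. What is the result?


1230660088 | (1 << 26) = 1230660088 | 67108864 = 1297768952

1297768952


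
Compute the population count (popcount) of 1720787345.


0b1100110100100010010000110010001 has 12 set bits

12


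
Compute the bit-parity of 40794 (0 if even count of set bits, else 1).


0b1001111101011010 has 10 ones => parity 0

0
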